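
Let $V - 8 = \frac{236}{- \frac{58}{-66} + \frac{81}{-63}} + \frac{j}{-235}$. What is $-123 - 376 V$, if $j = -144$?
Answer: $\frac{1073513}{5} \approx 2.147 \cdot 10^{5}$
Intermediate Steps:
$V = - \frac{134266}{235}$ ($V = 8 + \left(\frac{236}{- \frac{58}{-66} + \frac{81}{-63}} - \frac{144}{-235}\right) = 8 + \left(\frac{236}{\left(-58\right) \left(- \frac{1}{66}\right) + 81 \left(- \frac{1}{63}\right)} - - \frac{144}{235}\right) = 8 + \left(\frac{236}{\frac{29}{33} - \frac{9}{7}} + \frac{144}{235}\right) = 8 + \left(\frac{236}{- \frac{94}{231}} + \frac{144}{235}\right) = 8 + \left(236 \left(- \frac{231}{94}\right) + \frac{144}{235}\right) = 8 + \left(- \frac{27258}{47} + \frac{144}{235}\right) = 8 - \frac{136146}{235} = - \frac{134266}{235} \approx -571.34$)
$-123 - 376 V = -123 - - \frac{1074128}{5} = -123 + \frac{1074128}{5} = \frac{1073513}{5}$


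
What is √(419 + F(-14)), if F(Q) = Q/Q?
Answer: 2*√105 ≈ 20.494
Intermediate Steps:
F(Q) = 1
√(419 + F(-14)) = √(419 + 1) = √420 = 2*√105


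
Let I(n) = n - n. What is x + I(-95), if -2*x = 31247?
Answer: -31247/2 ≈ -15624.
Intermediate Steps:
I(n) = 0
x = -31247/2 (x = -½*31247 = -31247/2 ≈ -15624.)
x + I(-95) = -31247/2 + 0 = -31247/2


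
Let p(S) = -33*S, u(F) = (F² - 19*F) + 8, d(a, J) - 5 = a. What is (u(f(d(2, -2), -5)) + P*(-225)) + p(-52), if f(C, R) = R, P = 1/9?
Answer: 1819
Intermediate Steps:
P = ⅑ ≈ 0.11111
d(a, J) = 5 + a
u(F) = 8 + F² - 19*F
(u(f(d(2, -2), -5)) + P*(-225)) + p(-52) = ((8 + (-5)² - 19*(-5)) + (⅑)*(-225)) - 33*(-52) = ((8 + 25 + 95) - 25) + 1716 = (128 - 25) + 1716 = 103 + 1716 = 1819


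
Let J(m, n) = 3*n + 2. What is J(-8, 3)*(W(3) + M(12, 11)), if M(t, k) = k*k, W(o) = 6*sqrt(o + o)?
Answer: 1331 + 66*sqrt(6) ≈ 1492.7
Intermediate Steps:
J(m, n) = 2 + 3*n
W(o) = 6*sqrt(2)*sqrt(o) (W(o) = 6*sqrt(2*o) = 6*(sqrt(2)*sqrt(o)) = 6*sqrt(2)*sqrt(o))
M(t, k) = k**2
J(-8, 3)*(W(3) + M(12, 11)) = (2 + 3*3)*(6*sqrt(2)*sqrt(3) + 11**2) = (2 + 9)*(6*sqrt(6) + 121) = 11*(121 + 6*sqrt(6)) = 1331 + 66*sqrt(6)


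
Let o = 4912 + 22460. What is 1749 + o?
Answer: 29121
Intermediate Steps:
o = 27372
1749 + o = 1749 + 27372 = 29121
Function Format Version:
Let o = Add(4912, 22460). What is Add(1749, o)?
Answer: 29121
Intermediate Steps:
o = 27372
Add(1749, o) = Add(1749, 27372) = 29121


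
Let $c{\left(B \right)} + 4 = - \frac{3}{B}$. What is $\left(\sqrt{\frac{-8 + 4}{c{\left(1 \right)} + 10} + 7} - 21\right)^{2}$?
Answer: $\frac{\left(63 - \sqrt{51}\right)^{2}}{9} \approx 346.69$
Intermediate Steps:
$c{\left(B \right)} = -4 - \frac{3}{B}$
$\left(\sqrt{\frac{-8 + 4}{c{\left(1 \right)} + 10} + 7} - 21\right)^{2} = \left(\sqrt{\frac{-8 + 4}{\left(-4 - \frac{3}{1}\right) + 10} + 7} - 21\right)^{2} = \left(\sqrt{- \frac{4}{\left(-4 - 3\right) + 10} + 7} - 21\right)^{2} = \left(\sqrt{- \frac{4}{-7 + 10} + 7} - 21\right)^{2} = \left(\sqrt{- \frac{4}{3} + 7} - 21\right)^{2} = \left(\sqrt{\frac{17}{3}} - 21\right)^{2} = \left(\frac{\sqrt{51}}{3} - 21\right)^{2} = \left(-21 + \frac{\sqrt{51}}{3}\right)^{2}$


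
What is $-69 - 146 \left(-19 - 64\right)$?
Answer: $12049$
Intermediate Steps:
$-69 - 146 \left(-19 - 64\right) = -69 - -12118 = -69 + 12118 = 12049$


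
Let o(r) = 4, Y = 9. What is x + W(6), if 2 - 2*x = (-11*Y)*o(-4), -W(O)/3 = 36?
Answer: 91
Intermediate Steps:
W(O) = -108 (W(O) = -3*36 = -108)
x = 199 (x = 1 - (-11*9)*4/2 = 1 - (-99)*4/2 = 1 - ½*(-396) = 1 + 198 = 199)
x + W(6) = 199 - 108 = 91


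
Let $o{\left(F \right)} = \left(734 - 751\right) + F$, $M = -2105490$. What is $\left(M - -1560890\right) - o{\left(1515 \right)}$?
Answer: $-546098$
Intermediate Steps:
$o{\left(F \right)} = -17 + F$
$\left(M - -1560890\right) - o{\left(1515 \right)} = \left(-2105490 - -1560890\right) - \left(-17 + 1515\right) = \left(-2105490 + 1560890\right) - 1498 = -544600 - 1498 = -546098$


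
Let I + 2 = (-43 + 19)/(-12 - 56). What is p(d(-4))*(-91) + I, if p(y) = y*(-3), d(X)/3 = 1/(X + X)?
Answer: -14147/136 ≈ -104.02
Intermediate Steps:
d(X) = 3/(2*X) (d(X) = 3/(X + X) = 3/((2*X)) = 3*(1/(2*X)) = 3/(2*X))
I = -28/17 (I = -2 + (-43 + 19)/(-12 - 56) = -2 - 24/(-68) = -2 - 24*(-1/68) = -2 + 6/17 = -28/17 ≈ -1.6471)
p(y) = -3*y
p(d(-4))*(-91) + I = -9/(2*(-4))*(-91) - 28/17 = -9*(-1)/(2*4)*(-91) - 28/17 = -3*(-3/8)*(-91) - 28/17 = (9/8)*(-91) - 28/17 = -819/8 - 28/17 = -14147/136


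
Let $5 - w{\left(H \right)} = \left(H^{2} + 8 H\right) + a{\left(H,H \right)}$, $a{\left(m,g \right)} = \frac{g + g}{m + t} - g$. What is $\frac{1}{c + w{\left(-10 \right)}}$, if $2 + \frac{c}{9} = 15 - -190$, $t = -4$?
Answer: $\frac{7}{12604} \approx 0.00055538$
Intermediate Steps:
$c = 1827$ ($c = -18 + 9 \left(15 - -190\right) = -18 + 9 \left(15 + 190\right) = -18 + 9 \cdot 205 = -18 + 1845 = 1827$)
$a{\left(m,g \right)} = - g + \frac{2 g}{-4 + m}$ ($a{\left(m,g \right)} = \frac{g + g}{m - 4} - g = \frac{2 g}{-4 + m} - g = - g + \frac{2 g}{-4 + m}$)
$w{\left(H \right)} = 5 - H^{2} - 8 H - \frac{H \left(6 - H\right)}{-4 + H}$ ($w{\left(H \right)} = 5 - \left(\left(H^{2} + 8 H\right) + \frac{H \left(6 - H\right)}{-4 + H}\right) = 5 - \left(H^{2} + 8 H + \frac{H \left(6 - H\right)}{-4 + H}\right) = 5 - H^{2} - 8 H - \frac{H \left(6 - H\right)}{-4 + H}$)
$\frac{1}{c + w{\left(-10 \right)}} = \frac{1}{1827 + \frac{-20 - \left(-10\right)^{3} - 3 \left(-10\right)^{2} + 31 \left(-10\right)}{-4 - 10}} = \frac{1}{1827 + \frac{-20 - -1000 - 300 - 310}{-14}} = \frac{1}{1827 - \frac{-20 + 1000 - 300 - 310}{14}} = \frac{1}{1827 - \frac{185}{7}} = \frac{1}{\frac{12604}{7}} = \frac{7}{12604}$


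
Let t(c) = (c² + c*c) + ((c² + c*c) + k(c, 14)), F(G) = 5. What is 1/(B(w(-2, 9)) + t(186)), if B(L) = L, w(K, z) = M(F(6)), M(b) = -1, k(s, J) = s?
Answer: 1/138569 ≈ 7.2166e-6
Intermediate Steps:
w(K, z) = -1
t(c) = c + 4*c² (t(c) = (c² + c*c) + ((c² + c*c) + c) = (c² + c²) + ((c² + c²) + c) = 2*c² + (2*c² + c) = 2*c² + (c + 2*c²) = c + 4*c²)
1/(B(w(-2, 9)) + t(186)) = 1/(-1 + 186*(1 + 4*186)) = 1/(-1 + 186*(1 + 744)) = 1/(-1 + 186*745) = 1/(-1 + 138570) = 1/138569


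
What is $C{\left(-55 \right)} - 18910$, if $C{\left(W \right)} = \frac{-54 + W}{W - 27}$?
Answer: $- \frac{1550511}{82} \approx -18909.0$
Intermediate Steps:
$C{\left(W \right)} = \frac{-54 + W}{-27 + W}$
$C{\left(-55 \right)} - 18910 = \frac{-54 - 55}{-27 - 55} - 18910 = \frac{1}{-82} \left(-109\right) - 18910 = \left(- \frac{1}{82}\right) \left(-109\right) - 18910 = \frac{109}{82} - 18910 = - \frac{1550511}{82}$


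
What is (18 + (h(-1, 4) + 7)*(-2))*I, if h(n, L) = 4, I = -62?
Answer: 248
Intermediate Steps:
(18 + (h(-1, 4) + 7)*(-2))*I = (18 + (4 + 7)*(-2))*(-62) = (18 + 11*(-2))*(-62) = (18 - 22)*(-62) = -4*(-62) = 248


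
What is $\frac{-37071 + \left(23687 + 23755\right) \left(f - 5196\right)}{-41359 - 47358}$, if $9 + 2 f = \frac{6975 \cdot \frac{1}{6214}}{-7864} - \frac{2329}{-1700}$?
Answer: $\frac{301419196820379627}{108383110310800} \approx 2781.1$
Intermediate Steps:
$f = - \frac{9321534787}{2443344800}$ ($f = - \frac{9}{2} + \frac{\frac{6975 \cdot \frac{1}{6214}}{-7864} - \frac{2329}{-1700}}{2} = - \frac{9}{2} + \frac{6975 \cdot \frac{1}{6214} \left(- \frac{1}{7864}\right) - - \frac{137}{100}}{2} = - \frac{9}{2} + \frac{\frac{6975}{6214} \left(- \frac{1}{7864}\right) + \frac{137}{100}}{2} = - \frac{9}{2} + \frac{- \frac{6975}{48866896} + \frac{137}{100}}{2} = - \frac{9}{2} + \frac{1}{2} \cdot \frac{1673516813}{1221672400} = - \frac{9}{2} + \frac{1673516813}{2443344800} = - \frac{9321534787}{2443344800} \approx -3.8151$)
$\frac{-37071 + \left(23687 + 23755\right) \left(f - 5196\right)}{-41359 - 47358} = \frac{-37071 + \left(23687 + 23755\right) \left(- \frac{9321534787}{2443344800} - 5196\right)}{-41359 - 47358} = \frac{-37071 + 47442 \left(- \frac{12704941115587}{2443344800}\right)}{-88717} = \left(-37071 - \frac{301373908202839227}{1221672400}\right) \left(- \frac{1}{88717}\right) = \left(- \frac{301419196820379627}{1221672400}\right) \left(- \frac{1}{88717}\right) = \frac{301419196820379627}{108383110310800}$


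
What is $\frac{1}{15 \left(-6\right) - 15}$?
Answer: $- \frac{1}{105} \approx -0.0095238$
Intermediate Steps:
$\frac{1}{15 \left(-6\right) - 15} = \frac{1}{-90 - 15} = \frac{1}{-105} = - \frac{1}{105}$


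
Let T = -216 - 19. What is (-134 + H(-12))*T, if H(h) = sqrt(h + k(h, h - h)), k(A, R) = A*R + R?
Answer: 31490 - 470*I*sqrt(3) ≈ 31490.0 - 814.06*I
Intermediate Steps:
T = -235
k(A, R) = R + A*R
H(h) = sqrt(h) (H(h) = sqrt(h + (h - h)*(1 + h)) = sqrt(h + 0*(1 + h)) = sqrt(h + 0) = sqrt(h))
(-134 + H(-12))*T = (-134 + sqrt(-12))*(-235) = (-134 + 2*I*sqrt(3))*(-235) = 31490 - 470*I*sqrt(3)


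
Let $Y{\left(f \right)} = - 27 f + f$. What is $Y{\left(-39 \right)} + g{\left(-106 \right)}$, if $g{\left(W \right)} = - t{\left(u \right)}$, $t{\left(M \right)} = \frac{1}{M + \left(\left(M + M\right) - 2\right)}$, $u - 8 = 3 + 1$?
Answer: $\frac{34475}{34} \approx 1014.0$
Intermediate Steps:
$Y{\left(f \right)} = - 26 f$
$u = 12$ ($u = 8 + \left(3 + 1\right) = 8 + 4 = 12$)
$t{\left(M \right)} = \frac{1}{-2 + 3 M}$ ($t{\left(M \right)} = \frac{1}{M + \left(2 M - 2\right)} = \frac{1}{M + \left(-2 + 2 M\right)} = \frac{1}{-2 + 3 M}$)
$g{\left(W \right)} = - \frac{1}{34}$ ($g{\left(W \right)} = - \frac{1}{-2 + 3 \cdot 12} = - \frac{1}{-2 + 36} = - \frac{1}{34}$)
$Y{\left(-39 \right)} + g{\left(-106 \right)} = \left(-26\right) \left(-39\right) - \frac{1}{34} = 1014 - \frac{1}{34} = \frac{34475}{34}$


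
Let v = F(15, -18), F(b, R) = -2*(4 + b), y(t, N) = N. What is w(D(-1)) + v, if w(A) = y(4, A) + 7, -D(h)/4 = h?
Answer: -27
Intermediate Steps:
D(h) = -4*h
w(A) = 7 + A (w(A) = A + 7 = 7 + A)
F(b, R) = -8 - 2*b
v = -38 (v = -8 - 2*15 = -8 - 30 = -38)
w(D(-1)) + v = (7 - 4*(-1)) - 38 = (7 + 4) - 38 = 11 - 38 = -27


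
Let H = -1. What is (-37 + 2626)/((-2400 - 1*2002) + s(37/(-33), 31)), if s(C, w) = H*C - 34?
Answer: -85437/146351 ≈ -0.58378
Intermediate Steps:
s(C, w) = -34 - C (s(C, w) = -C - 34 = -34 - C)
(-37 + 2626)/((-2400 - 1*2002) + s(37/(-33), 31)) = (-37 + 2626)/((-2400 - 1*2002) + (-34 - 37/(-33))) = 2589/((-2400 - 2002) + (-34 - 37*(-1)/33)) = 2589/(-4402 + (-34 - 1*(-37/33))) = 2589/(-4402 + (-34 + 37/33)) = 2589/(-4402 - 1085/33) = 2589/(-146351/33) = 2589*(-33/146351) = -85437/146351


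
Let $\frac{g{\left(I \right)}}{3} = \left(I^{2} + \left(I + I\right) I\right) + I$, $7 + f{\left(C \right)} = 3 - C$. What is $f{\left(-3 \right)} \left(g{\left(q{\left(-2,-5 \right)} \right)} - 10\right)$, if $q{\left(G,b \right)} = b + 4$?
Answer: $4$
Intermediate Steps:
$q{\left(G,b \right)} = 4 + b$
$f{\left(C \right)} = -4 - C$ ($f{\left(C \right)} = -7 - \left(-3 + C\right) = -4 - C$)
$g{\left(I \right)} = 3 I + 9 I^{2}$ ($g{\left(I \right)} = 3 \left(\left(I^{2} + \left(I + I\right) I\right) + I\right) = 3 \left(\left(I^{2} + 2 I I\right) + I\right) = 3 \left(\left(I^{2} + 2 I^{2}\right) + I\right) = 3 \left(3 I^{2} + I\right) = 3 \left(I + 3 I^{2}\right) = 3 I + 9 I^{2}$)
$f{\left(-3 \right)} \left(g{\left(q{\left(-2,-5 \right)} \right)} - 10\right) = \left(-4 - -3\right) \left(3 \left(4 - 5\right) \left(1 + 3 \left(4 - 5\right)\right) - 10\right) = \left(-4 + 3\right) \left(3 \left(-1\right) \left(1 + 3 \left(-1\right)\right) + \left(-26 + 16\right)\right) = - (3 \left(-1\right) \left(1 - 3\right) - 10) = - (3 \left(-1\right) \left(-2\right) - 10) = - (6 - 10) = \left(-1\right) \left(-4\right) = 4$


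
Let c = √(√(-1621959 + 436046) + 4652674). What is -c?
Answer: -√(4652674 + I*√1185913) ≈ -2157.0 - 0.25243*I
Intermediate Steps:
c = √(4652674 + I*√1185913) (c = √(√(-1185913) + 4652674) = √(I*√1185913 + 4652674) = √(4652674 + I*√1185913) ≈ 2157.0 + 0.25*I)
-c = -√(4652674 + I*√1185913)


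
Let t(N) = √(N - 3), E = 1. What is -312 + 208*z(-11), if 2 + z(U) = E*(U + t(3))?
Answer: -3016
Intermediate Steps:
t(N) = √(-3 + N)
z(U) = -2 + U (z(U) = -2 + 1*(U + √(-3 + 3)) = -2 + 1*(U + √0) = -2 + 1*(U + 0) = -2 + 1*U = -2 + U)
-312 + 208*z(-11) = -312 + 208*(-2 - 11) = -312 + 208*(-13) = -312 - 2704 = -3016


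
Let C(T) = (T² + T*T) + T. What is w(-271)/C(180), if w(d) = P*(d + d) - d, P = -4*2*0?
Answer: 271/64980 ≈ 0.0041705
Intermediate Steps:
C(T) = T + 2*T² (C(T) = (T² + T²) + T = 2*T² + T = T + 2*T²)
P = 0 (P = -8*0 = 0)
w(d) = -d (w(d) = 0*(d + d) - d = 0*(2*d) - d = 0 - d = -d)
w(-271)/C(180) = (-1*(-271))/((180*(1 + 2*180))) = 271/((180*(1 + 360))) = 271/((180*361)) = 271/64980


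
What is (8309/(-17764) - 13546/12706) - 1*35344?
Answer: -3988909336697/112854692 ≈ -35346.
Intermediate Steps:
(8309/(-17764) - 13546/12706) - 1*35344 = (8309*(-1/17764) - 13546*1/12706) - 35344 = (-8309/17764 - 6773/6353) - 35344 = -173102649/112854692 - 35344 = -3988909336697/112854692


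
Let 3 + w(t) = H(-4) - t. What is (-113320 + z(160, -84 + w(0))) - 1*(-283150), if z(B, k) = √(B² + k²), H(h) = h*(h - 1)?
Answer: 169830 + √30089 ≈ 1.7000e+5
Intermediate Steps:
H(h) = h*(-1 + h)
w(t) = 17 - t (w(t) = -3 + (-4*(-1 - 4) - t) = -3 + (-4*(-5) - t) = -3 + (20 - t) = 17 - t)
(-113320 + z(160, -84 + w(0))) - 1*(-283150) = (-113320 + √(160² + (-84 + (17 - 1*0))²)) - 1*(-283150) = (-113320 + √(25600 + (-84 + (17 + 0))²)) + 283150 = (-113320 + √(25600 + (-84 + 17)²)) + 283150 = (-113320 + √(25600 + (-67)²)) + 283150 = (-113320 + √(25600 + 4489)) + 283150 = (-113320 + √30089) + 283150 = 169830 + √30089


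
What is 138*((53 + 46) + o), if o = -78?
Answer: 2898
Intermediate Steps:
138*((53 + 46) + o) = 138*((53 + 46) - 78) = 138*(99 - 78) = 138*21 = 2898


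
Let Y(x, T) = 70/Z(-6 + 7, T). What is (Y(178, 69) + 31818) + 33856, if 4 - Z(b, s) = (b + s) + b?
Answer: 4400088/67 ≈ 65673.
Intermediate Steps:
Z(b, s) = 4 - s - 2*b (Z(b, s) = 4 - ((b + s) + b) = 4 - (s + 2*b) = 4 + (-s - 2*b) = 4 - s - 2*b)
Y(x, T) = 70/(2 - T) (Y(x, T) = 70/(4 - T - 2*(-6 + 7)) = 70/(4 - T - 2*1) = 70/(4 - T - 2) = 70/(2 - T))
(Y(178, 69) + 31818) + 33856 = (-70/(-2 + 69) + 31818) + 33856 = (-70/67 + 31818) + 33856 = 2131736/67 + 33856 = 4400088/67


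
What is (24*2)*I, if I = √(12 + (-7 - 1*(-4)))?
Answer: 144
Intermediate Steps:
I = 3 (I = √(12 + (-7 + 4)) = √(12 - 3) = √9 = 3)
(24*2)*I = (24*2)*3 = 48*3 = 144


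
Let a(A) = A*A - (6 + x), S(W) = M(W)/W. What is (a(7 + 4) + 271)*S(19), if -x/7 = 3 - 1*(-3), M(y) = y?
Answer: 428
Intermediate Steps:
x = -42 (x = -7*(3 - 1*(-3)) = -7*(3 + 3) = -7*6 = -42)
S(W) = 1 (S(W) = W/W = 1)
a(A) = 36 + A² (a(A) = A*A - (6 - 42) = A² - 1*(-36) = A² + 36 = 36 + A²)
(a(7 + 4) + 271)*S(19) = ((36 + (7 + 4)²) + 271)*1 = ((36 + 11²) + 271)*1 = ((36 + 121) + 271)*1 = (157 + 271)*1 = 428*1 = 428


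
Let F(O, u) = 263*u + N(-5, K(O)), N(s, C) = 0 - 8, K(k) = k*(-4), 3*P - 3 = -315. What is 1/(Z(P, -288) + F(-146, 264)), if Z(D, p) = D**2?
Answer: 1/80240 ≈ 1.2463e-5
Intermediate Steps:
P = -104 (P = 1 + (1/3)*(-315) = 1 - 105 = -104)
K(k) = -4*k
N(s, C) = -8
F(O, u) = -8 + 263*u (F(O, u) = 263*u - 8 = -8 + 263*u)
1/(Z(P, -288) + F(-146, 264)) = 1/((-104)**2 + (-8 + 263*264)) = 1/(10816 + (-8 + 69432)) = 1/(10816 + 69424) = 1/80240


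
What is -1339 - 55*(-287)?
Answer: 14446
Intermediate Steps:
-1339 - 55*(-287) = -1339 - 1*(-15785) = -1339 + 15785 = 14446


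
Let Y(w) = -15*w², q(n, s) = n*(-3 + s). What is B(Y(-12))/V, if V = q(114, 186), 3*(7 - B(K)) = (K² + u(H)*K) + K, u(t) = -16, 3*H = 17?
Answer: -1565993/20862 ≈ -75.064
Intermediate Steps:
H = 17/3 (H = (⅓)*17 = 17/3 ≈ 5.6667)
B(K) = 7 + 5*K - K²/3 (B(K) = 7 - ((K² - 16*K) + K)/3 = 7 - (K² - 15*K)/3 = 7 + (5*K - K²/3) = 7 + 5*K - K²/3)
V = 20862 (V = 114*(-3 + 186) = 114*183 = 20862)
B(Y(-12))/V = (7 + 5*(-15*(-12)²) - (-15*(-12)²)²/3)/20862 = (7 + 5*(-15*144) - (-15*144)²/3)*(1/20862) = (7 + 5*(-2160) - ⅓*(-2160)²)*(1/20862) = (7 - 10800 - ⅓*4665600)*(1/20862) = (7 - 10800 - 1555200)*(1/20862) = -1565993*1/20862 = -1565993/20862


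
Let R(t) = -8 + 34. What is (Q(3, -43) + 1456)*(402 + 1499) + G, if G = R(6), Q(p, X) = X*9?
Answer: 2032195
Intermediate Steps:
R(t) = 26
Q(p, X) = 9*X
G = 26
(Q(3, -43) + 1456)*(402 + 1499) + G = (9*(-43) + 1456)*(402 + 1499) + 26 = (-387 + 1456)*1901 + 26 = 1069*1901 + 26 = 2032169 + 26 = 2032195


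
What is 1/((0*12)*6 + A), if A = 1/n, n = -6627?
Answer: -6627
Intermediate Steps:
A = -1/6627 (A = 1/(-6627) = -1/6627 ≈ -0.00015090)
1/((0*12)*6 + A) = 1/((0*12)*6 - 1/6627) = 1/(0*6 - 1/6627) = 1/(0 - 1/6627) = 1/(-1/6627) = -6627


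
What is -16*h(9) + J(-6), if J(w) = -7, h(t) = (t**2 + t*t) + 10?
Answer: -2759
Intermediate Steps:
h(t) = 10 + 2*t**2 (h(t) = (t**2 + t**2) + 10 = 2*t**2 + 10 = 10 + 2*t**2)
-16*h(9) + J(-6) = -16*(10 + 2*9**2) - 7 = -16*(10 + 2*81) - 7 = -16*(10 + 162) - 7 = -16*172 - 7 = -2752 - 7 = -2759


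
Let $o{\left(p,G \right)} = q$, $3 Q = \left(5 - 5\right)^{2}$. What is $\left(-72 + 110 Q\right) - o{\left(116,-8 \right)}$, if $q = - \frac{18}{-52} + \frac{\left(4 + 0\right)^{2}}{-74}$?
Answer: $- \frac{69389}{962} \approx -72.13$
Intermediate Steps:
$Q = 0$ ($Q = \frac{\left(5 - 5\right)^{2}}{3} = \frac{0^{2}}{3} = \frac{1}{3} \cdot 0 = 0$)
$q = \frac{125}{962}$ ($q = \left(-18\right) \left(- \frac{1}{52}\right) + 4^{2} \left(- \frac{1}{74}\right) = \frac{9}{26} + 16 \left(- \frac{1}{74}\right) = \frac{9}{26} - \frac{8}{37} = \frac{125}{962} \approx 0.12994$)
$o{\left(p,G \right)} = \frac{125}{962}$
$\left(-72 + 110 Q\right) - o{\left(116,-8 \right)} = \left(-72 + 110 \cdot 0\right) - \frac{125}{962} = \left(-72 + 0\right) - \frac{125}{962} = -72 - \frac{125}{962} = - \frac{69389}{962}$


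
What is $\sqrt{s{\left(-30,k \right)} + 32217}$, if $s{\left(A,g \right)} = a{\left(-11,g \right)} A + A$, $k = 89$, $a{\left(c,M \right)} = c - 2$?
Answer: $\sqrt{32577} \approx 180.49$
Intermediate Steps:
$a{\left(c,M \right)} = -2 + c$ ($a{\left(c,M \right)} = c - 2 = -2 + c$)
$s{\left(A,g \right)} = - 12 A$ ($s{\left(A,g \right)} = \left(-2 - 11\right) A + A = - 13 A + A = - 12 A$)
$\sqrt{s{\left(-30,k \right)} + 32217} = \sqrt{\left(-12\right) \left(-30\right) + 32217} = \sqrt{360 + 32217} = \sqrt{32577}$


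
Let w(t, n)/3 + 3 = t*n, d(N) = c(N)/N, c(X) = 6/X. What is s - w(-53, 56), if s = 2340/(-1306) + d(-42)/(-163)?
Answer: 278859027865/31293066 ≈ 8911.2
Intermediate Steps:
d(N) = 6/N² (d(N) = (6/N)/N = 6/N²)
w(t, n) = -9 + 3*n*t (w(t, n) = -9 + 3*(t*n) = -9 + 3*(n*t) = -9 + 3*n*t)
s = -56069393/31293066 (s = 2340/(-1306) + (6/(-42)²)/(-163) = 2340*(-1/1306) + (6*(1/1764))*(-1/163) = -1170/653 + (1/294)*(-1/163) = -1170/653 - 1/47922 = -56069393/31293066 ≈ -1.7918)
s - w(-53, 56) = -56069393/31293066 - (-9 + 3*56*(-53)) = -56069393/31293066 - (-9 - 8904) = -56069393/31293066 - 1*(-8913) = -56069393/31293066 + 8913 = 278859027865/31293066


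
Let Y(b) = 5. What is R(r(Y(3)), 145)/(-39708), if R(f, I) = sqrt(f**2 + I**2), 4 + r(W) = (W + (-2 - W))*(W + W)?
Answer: -sqrt(21601)/39708 ≈ -0.0037013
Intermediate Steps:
r(W) = -4 - 4*W (r(W) = -4 + (W + (-2 - W))*(W + W) = -4 - 4*W)
R(f, I) = sqrt(I**2 + f**2)
R(r(Y(3)), 145)/(-39708) = sqrt(145**2 + (-4 - 4*5)**2)/(-39708) = sqrt(21025 + (-4 - 20)**2)*(-1/39708) = sqrt(21025 + (-24)**2)*(-1/39708) = sqrt(21025 + 576)*(-1/39708) = sqrt(21601)*(-1/39708) = -sqrt(21601)/39708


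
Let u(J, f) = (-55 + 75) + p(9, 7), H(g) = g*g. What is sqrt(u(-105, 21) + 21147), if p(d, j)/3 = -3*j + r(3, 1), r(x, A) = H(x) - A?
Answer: 2*sqrt(5282) ≈ 145.35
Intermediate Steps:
H(g) = g**2
r(x, A) = x**2 - A
p(d, j) = 24 - 9*j (p(d, j) = 3*(-3*j + (3**2 - 1*1)) = 3*(-3*j + (9 - 1)) = 3*(-3*j + 8) = 3*(8 - 3*j) = 24 - 9*j)
u(J, f) = -19 (u(J, f) = (-55 + 75) + (24 - 9*7) = 20 + (24 - 63) = 20 - 39 = -19)
sqrt(u(-105, 21) + 21147) = sqrt(-19 + 21147) = sqrt(21128) = 2*sqrt(5282)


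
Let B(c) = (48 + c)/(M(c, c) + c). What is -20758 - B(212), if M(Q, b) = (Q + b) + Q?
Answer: -4400761/212 ≈ -20758.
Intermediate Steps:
M(Q, b) = b + 2*Q
B(c) = (48 + c)/(4*c) (B(c) = (48 + c)/((c + 2*c) + c) = (48 + c)/(3*c + c) = (48 + c)/((4*c)) = (48 + c)*(1/(4*c)) = (48 + c)/(4*c))
-20758 - B(212) = -20758 - (48 + 212)/(4*212) = -20758 - 260/(4*212) = -20758 - 1*65/212 = -20758 - 65/212 = -4400761/212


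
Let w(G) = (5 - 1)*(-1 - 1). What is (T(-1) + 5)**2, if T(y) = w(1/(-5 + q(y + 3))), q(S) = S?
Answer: 9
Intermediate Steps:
w(G) = -8 (w(G) = 4*(-2) = -8)
T(y) = -8
(T(-1) + 5)**2 = (-8 + 5)**2 = (-3)**2 = 9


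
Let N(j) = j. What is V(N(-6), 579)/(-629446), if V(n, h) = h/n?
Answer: 193/1258892 ≈ 0.00015331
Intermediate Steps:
V(N(-6), 579)/(-629446) = (579/(-6))/(-629446) = (579*(-⅙))*(-1/629446) = -193/2*(-1/629446) = 193/1258892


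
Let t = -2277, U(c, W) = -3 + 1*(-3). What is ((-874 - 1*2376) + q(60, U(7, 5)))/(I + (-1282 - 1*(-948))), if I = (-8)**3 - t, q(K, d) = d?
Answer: -3256/1431 ≈ -2.2753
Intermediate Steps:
U(c, W) = -6 (U(c, W) = -3 - 3 = -6)
I = 1765 (I = (-8)**3 - 1*(-2277) = -512 + 2277 = 1765)
((-874 - 1*2376) + q(60, U(7, 5)))/(I + (-1282 - 1*(-948))) = ((-874 - 1*2376) - 6)/(1765 + (-1282 - 1*(-948))) = ((-874 - 2376) - 6)/(1765 + (-1282 + 948)) = (-3250 - 6)/(1765 - 334) = -3256/1431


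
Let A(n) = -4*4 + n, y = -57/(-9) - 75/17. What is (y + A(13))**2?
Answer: 3025/2601 ≈ 1.1630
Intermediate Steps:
y = 98/51 (y = -57*(-1/9) - 75*1/17 = 19/3 - 75/17 = 98/51 ≈ 1.9216)
A(n) = -16 + n
(y + A(13))**2 = (98/51 + (-16 + 13))**2 = (98/51 - 3)**2 = (-55/51)**2 = 3025/2601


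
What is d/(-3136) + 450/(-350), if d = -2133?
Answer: -1899/3136 ≈ -0.60555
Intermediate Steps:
d/(-3136) + 450/(-350) = -2133/(-3136) + 450/(-350) = -2133*(-1/3136) + 450*(-1/350) = 2133/3136 - 9/7 = -1899/3136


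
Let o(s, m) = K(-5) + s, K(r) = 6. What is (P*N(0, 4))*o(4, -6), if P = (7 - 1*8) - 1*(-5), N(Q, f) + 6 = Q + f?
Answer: -80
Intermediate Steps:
N(Q, f) = -6 + Q + f (N(Q, f) = -6 + (Q + f) = -6 + Q + f)
o(s, m) = 6 + s
P = 4 (P = (7 - 8) + 5 = -1 + 5 = 4)
(P*N(0, 4))*o(4, -6) = (4*(-6 + 0 + 4))*(6 + 4) = (4*(-2))*10 = -8*10 = -80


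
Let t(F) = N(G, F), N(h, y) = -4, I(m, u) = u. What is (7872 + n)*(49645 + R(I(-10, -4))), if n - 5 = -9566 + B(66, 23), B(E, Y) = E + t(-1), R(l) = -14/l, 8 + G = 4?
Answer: -161556219/2 ≈ -8.0778e+7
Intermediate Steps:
G = -4 (G = -8 + 4 = -4)
t(F) = -4
B(E, Y) = -4 + E (B(E, Y) = E - 4 = -4 + E)
n = -9499 (n = 5 + (-9566 + (-4 + 66)) = 5 + (-9566 + 62) = 5 - 9504 = -9499)
(7872 + n)*(49645 + R(I(-10, -4))) = (7872 - 9499)*(49645 - 14/(-4)) = -1627*(49645 - 14*(-1/4)) = -1627*(49645 + 7/2) = -1627*99297/2 = -161556219/2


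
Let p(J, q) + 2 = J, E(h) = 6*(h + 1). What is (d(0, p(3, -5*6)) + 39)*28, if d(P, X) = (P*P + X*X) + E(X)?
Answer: 1456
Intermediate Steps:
E(h) = 6 + 6*h (E(h) = 6*(1 + h) = 6 + 6*h)
p(J, q) = -2 + J
d(P, X) = 6 + P² + X² + 6*X (d(P, X) = (P*P + X*X) + (6 + 6*X) = (P² + X²) + (6 + 6*X) = 6 + P² + X² + 6*X)
(d(0, p(3, -5*6)) + 39)*28 = ((6 + 0² + (-2 + 3)² + 6*(-2 + 3)) + 39)*28 = ((6 + 0 + 1² + 6*1) + 39)*28 = ((6 + 0 + 1 + 6) + 39)*28 = (13 + 39)*28 = 52*28 = 1456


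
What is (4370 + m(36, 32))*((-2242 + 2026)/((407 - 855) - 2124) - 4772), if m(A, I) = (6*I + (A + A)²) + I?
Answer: -30002248076/643 ≈ -4.6660e+7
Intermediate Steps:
m(A, I) = 4*A² + 7*I (m(A, I) = (6*I + (2*A)²) + I = (6*I + 4*A²) + I = (4*A² + 6*I) + I = 4*A² + 7*I)
(4370 + m(36, 32))*((-2242 + 2026)/((407 - 855) - 2124) - 4772) = (4370 + (4*36² + 7*32))*((-2242 + 2026)/((407 - 855) - 2124) - 4772) = (4370 + (4*1296 + 224))*(-216/(-448 - 2124) - 4772) = (4370 + (5184 + 224))*(-216/(-2572) - 4772) = (4370 + 5408)*(-216*(-1/2572) - 4772) = 9778*(54/643 - 4772) = 9778*(-3068342/643) = -30002248076/643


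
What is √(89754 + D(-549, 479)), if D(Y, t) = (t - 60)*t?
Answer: √290455 ≈ 538.94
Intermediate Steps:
D(Y, t) = t*(-60 + t) (D(Y, t) = (-60 + t)*t = t*(-60 + t))
√(89754 + D(-549, 479)) = √(89754 + 479*(-60 + 479)) = √(89754 + 479*419) = √(89754 + 200701) = √290455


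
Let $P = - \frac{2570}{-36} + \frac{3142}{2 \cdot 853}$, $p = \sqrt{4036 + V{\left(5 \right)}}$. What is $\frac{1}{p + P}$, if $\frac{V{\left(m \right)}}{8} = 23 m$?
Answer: $\frac{17263776582}{95883344593} - \frac{471490632 \sqrt{1239}}{95883344593} \approx 0.0069624$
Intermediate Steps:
$V{\left(m \right)} = 184 m$ ($V{\left(m \right)} = 8 \cdot 23 m = 184 m$)
$p = 2 \sqrt{1239}$ ($p = \sqrt{4036 + 184 \cdot 5} = \sqrt{4036 + 920} = \sqrt{4956} = 2 \sqrt{1239} \approx 70.399$)
$P = \frac{1124383}{15354}$ ($P = \left(-2570\right) \left(- \frac{1}{36}\right) + \frac{3142}{1706} = \frac{1285}{18} + 3142 \cdot \frac{1}{1706} = \frac{1285}{18} + \frac{1571}{853} = \frac{1124383}{15354} \approx 73.231$)
$\frac{1}{p + P} = \frac{1}{2 \sqrt{1239} + \frac{1124383}{15354}} = \frac{1}{\frac{1124383}{15354} + 2 \sqrt{1239}}$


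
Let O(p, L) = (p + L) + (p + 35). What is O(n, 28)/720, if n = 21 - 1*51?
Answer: 1/240 ≈ 0.0041667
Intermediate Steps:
n = -30 (n = 21 - 51 = -30)
O(p, L) = 35 + L + 2*p (O(p, L) = (L + p) + (35 + p) = 35 + L + 2*p)
O(n, 28)/720 = (35 + 28 + 2*(-30))/720 = (35 + 28 - 60)*(1/720) = 3*(1/720) = 1/240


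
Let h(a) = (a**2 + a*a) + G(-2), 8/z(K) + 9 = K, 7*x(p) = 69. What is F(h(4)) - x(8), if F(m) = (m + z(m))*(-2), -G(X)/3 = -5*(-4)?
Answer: 12063/259 ≈ 46.575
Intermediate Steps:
G(X) = -60 (G(X) = -(-15)*(-4) = -3*20 = -60)
x(p) = 69/7 (x(p) = (1/7)*69 = 69/7)
z(K) = 8/(-9 + K)
h(a) = -60 + 2*a**2 (h(a) = (a**2 + a*a) - 60 = (a**2 + a**2) - 60 = 2*a**2 - 60 = -60 + 2*a**2)
F(m) = -16/(-9 + m) - 2*m (F(m) = (m + 8/(-9 + m))*(-2) = -16/(-9 + m) - 2*m)
F(h(4)) - x(8) = 2*(-8 - (-60 + 2*4**2)*(-9 + (-60 + 2*4**2)))/(-9 + (-60 + 2*4**2)) - 1*69/7 = 2*(-8 - (-60 + 2*16)*(-9 + (-60 + 2*16)))/(-9 + (-60 + 2*16)) - 69/7 = 2*(-8 - (-60 + 32)*(-9 + (-60 + 32)))/(-9 + (-60 + 32)) - 69/7 = 2*(-8 - 1*(-28)*(-9 - 28))/(-9 - 28) - 69/7 = 2*(-8 - 1*(-28)*(-37))/(-37) - 69/7 = 2*(-1/37)*(-8 - 1036) - 69/7 = 2*(-1/37)*(-1044) - 69/7 = 2088/37 - 69/7 = 12063/259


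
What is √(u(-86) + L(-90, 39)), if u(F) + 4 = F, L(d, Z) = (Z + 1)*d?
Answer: 3*I*√410 ≈ 60.745*I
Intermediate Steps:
L(d, Z) = d*(1 + Z) (L(d, Z) = (1 + Z)*d = d*(1 + Z))
u(F) = -4 + F
√(u(-86) + L(-90, 39)) = √((-4 - 86) - 90*(1 + 39)) = √(-90 - 90*40) = √(-90 - 3600) = √(-3690) = 3*I*√410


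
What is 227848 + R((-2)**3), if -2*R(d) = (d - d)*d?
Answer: 227848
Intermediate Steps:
R(d) = 0 (R(d) = -(d - d)*d/2 = -0*d = -1/2*0 = 0)
227848 + R((-2)**3) = 227848 + 0 = 227848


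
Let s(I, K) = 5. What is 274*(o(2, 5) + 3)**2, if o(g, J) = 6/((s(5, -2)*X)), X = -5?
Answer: 1304514/625 ≈ 2087.2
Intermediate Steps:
o(g, J) = -6/25 (o(g, J) = 6/((5*(-5))) = 6/(-25) = 6*(-1/25) = -6/25)
274*(o(2, 5) + 3)**2 = 274*(-6/25 + 3)**2 = 274*(69/25)**2 = 274*(4761/625) = 1304514/625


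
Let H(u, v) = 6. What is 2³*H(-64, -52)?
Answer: 48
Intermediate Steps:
2³*H(-64, -52) = 2³*6 = 8*6 = 48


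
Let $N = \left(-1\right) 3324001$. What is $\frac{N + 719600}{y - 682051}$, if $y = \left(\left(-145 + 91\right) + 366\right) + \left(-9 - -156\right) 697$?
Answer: $\frac{2604401}{579280} \approx 4.4959$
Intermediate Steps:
$N = -3324001$
$y = 102771$ ($y = \left(-54 + 366\right) + \left(-9 + 156\right) 697 = 312 + 147 \cdot 697 = 312 + 102459 = 102771$)
$\frac{N + 719600}{y - 682051} = \frac{-3324001 + 719600}{102771 - 682051} = - \frac{2604401}{-579280} = \left(-2604401\right) \left(- \frac{1}{579280}\right) = \frac{2604401}{579280}$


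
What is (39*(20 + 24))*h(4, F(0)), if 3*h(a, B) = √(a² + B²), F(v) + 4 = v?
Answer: 2288*√2 ≈ 3235.7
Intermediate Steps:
F(v) = -4 + v
h(a, B) = √(B² + a²)/3 (h(a, B) = √(a² + B²)/3 = √(B² + a²)/3)
(39*(20 + 24))*h(4, F(0)) = (39*(20 + 24))*(√((-4 + 0)² + 4²)/3) = (39*44)*(√((-4)² + 16)/3) = 1716*(√(16 + 16)/3) = 1716*(√32/3) = 1716*((4*√2)/3) = 1716*(4*√2/3) = 2288*√2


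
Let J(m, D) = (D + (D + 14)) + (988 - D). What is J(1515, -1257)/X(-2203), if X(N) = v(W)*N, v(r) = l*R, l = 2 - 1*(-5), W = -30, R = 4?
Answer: 255/61684 ≈ 0.0041340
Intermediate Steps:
l = 7 (l = 2 + 5 = 7)
v(r) = 28 (v(r) = 7*4 = 28)
J(m, D) = 1002 + D (J(m, D) = (D + (14 + D)) + (988 - D) = (14 + 2*D) + (988 - D) = 1002 + D)
X(N) = 28*N
J(1515, -1257)/X(-2203) = (1002 - 1257)/((28*(-2203))) = -255/(-61684) = -255*(-1/61684) = 255/61684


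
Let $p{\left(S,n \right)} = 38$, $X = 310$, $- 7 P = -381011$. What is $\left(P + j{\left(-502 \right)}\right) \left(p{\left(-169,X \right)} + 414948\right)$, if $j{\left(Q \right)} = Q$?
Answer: $\frac{156655970042}{7} \approx 2.2379 \cdot 10^{10}$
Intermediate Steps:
$P = \frac{381011}{7}$ ($P = \left(- \frac{1}{7}\right) \left(-381011\right) = \frac{381011}{7} \approx 54430.0$)
$\left(P + j{\left(-502 \right)}\right) \left(p{\left(-169,X \right)} + 414948\right) = \left(\frac{381011}{7} - 502\right) \left(38 + 414948\right) = \frac{377497}{7} \cdot 414986 = \frac{156655970042}{7}$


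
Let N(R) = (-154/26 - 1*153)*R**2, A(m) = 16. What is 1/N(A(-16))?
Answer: -13/528896 ≈ -2.4579e-5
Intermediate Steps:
N(R) = -2066*R**2/13 (N(R) = (-154*1/26 - 153)*R**2 = (-77/13 - 153)*R**2 = -2066*R**2/13)
1/N(A(-16)) = 1/(-2066/13*16**2) = 1/(-2066/13*256) = 1/(-528896/13) = -13/528896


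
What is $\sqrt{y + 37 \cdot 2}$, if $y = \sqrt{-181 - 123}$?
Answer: $\sqrt{74 + 4 i \sqrt{19}} \approx 8.661 + 1.0066 i$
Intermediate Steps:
$y = 4 i \sqrt{19}$ ($y = \sqrt{-304} = 4 i \sqrt{19} \approx 17.436 i$)
$\sqrt{y + 37 \cdot 2} = \sqrt{4 i \sqrt{19} + 37 \cdot 2} = \sqrt{4 i \sqrt{19} + 74} = \sqrt{74 + 4 i \sqrt{19}}$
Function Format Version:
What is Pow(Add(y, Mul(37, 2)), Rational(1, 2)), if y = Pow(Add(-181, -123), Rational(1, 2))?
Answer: Pow(Add(74, Mul(4, I, Pow(19, Rational(1, 2)))), Rational(1, 2)) ≈ Add(8.6610, Mul(1.0066, I))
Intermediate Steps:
y = Mul(4, I, Pow(19, Rational(1, 2))) (y = Pow(-304, Rational(1, 2)) = Mul(4, I, Pow(19, Rational(1, 2))) ≈ Mul(17.436, I))
Pow(Add(y, Mul(37, 2)), Rational(1, 2)) = Pow(Add(Mul(4, I, Pow(19, Rational(1, 2))), Mul(37, 2)), Rational(1, 2)) = Pow(Add(Mul(4, I, Pow(19, Rational(1, 2))), 74), Rational(1, 2)) = Pow(Add(74, Mul(4, I, Pow(19, Rational(1, 2)))), Rational(1, 2))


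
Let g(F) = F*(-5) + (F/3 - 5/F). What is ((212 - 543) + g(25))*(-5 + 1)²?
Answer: -107488/15 ≈ -7165.9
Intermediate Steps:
g(F) = -5/F - 14*F/3 (g(F) = -5*F + (F*(⅓) - 5/F) = -5*F + (F/3 - 5/F) = -5*F + (-5/F + F/3) = -5/F - 14*F/3)
((212 - 543) + g(25))*(-5 + 1)² = ((212 - 543) + (-5/25 - 14/3*25))*(-5 + 1)² = (-331 + (-5*1/25 - 350/3))*(-4)² = (-331 + (-⅕ - 350/3))*16 = (-331 - 1753/15)*16 = -6718/15*16 = -107488/15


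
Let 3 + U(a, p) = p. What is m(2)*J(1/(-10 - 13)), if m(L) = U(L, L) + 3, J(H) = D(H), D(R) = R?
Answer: -2/23 ≈ -0.086957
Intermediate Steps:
U(a, p) = -3 + p
J(H) = H
m(L) = L (m(L) = (-3 + L) + 3 = L)
m(2)*J(1/(-10 - 13)) = 2/(-10 - 13) = 2/(-23) = 2*(-1/23) = -2/23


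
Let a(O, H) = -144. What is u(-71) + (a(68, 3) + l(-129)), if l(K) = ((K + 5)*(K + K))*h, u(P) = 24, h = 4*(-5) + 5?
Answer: -480000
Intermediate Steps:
h = -15 (h = -20 + 5 = -15)
l(K) = -30*K*(5 + K) (l(K) = ((K + 5)*(K + K))*(-15) = ((5 + K)*(2*K))*(-15) = (2*K*(5 + K))*(-15) = -30*K*(5 + K))
u(-71) + (a(68, 3) + l(-129)) = 24 + (-144 - 30*(-129)*(5 - 129)) = 24 + (-144 - 30*(-129)*(-124)) = 24 + (-144 - 479880) = 24 - 480024 = -480000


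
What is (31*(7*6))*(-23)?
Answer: -29946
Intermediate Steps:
(31*(7*6))*(-23) = (31*42)*(-23) = 1302*(-23) = -29946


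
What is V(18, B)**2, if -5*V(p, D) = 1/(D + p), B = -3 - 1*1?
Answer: 1/4900 ≈ 0.00020408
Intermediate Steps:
B = -4 (B = -3 - 1 = -4)
V(p, D) = -1/(5*(D + p))
V(18, B)**2 = (-1/(5*(-4) + 5*18))**2 = (-1/(-20 + 90))**2 = (-1/70)**2 = 1/4900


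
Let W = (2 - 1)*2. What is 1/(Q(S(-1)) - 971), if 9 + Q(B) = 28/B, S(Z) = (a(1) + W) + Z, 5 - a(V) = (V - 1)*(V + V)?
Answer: -3/2926 ≈ -0.0010253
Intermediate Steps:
W = 2 (W = 1*2 = 2)
a(V) = 5 - 2*V*(-1 + V) (a(V) = 5 - (V - 1)*(V + V) = 5 - (-1 + V)*2*V = 5 - 2*V*(-1 + V))
S(Z) = 7 + Z (S(Z) = ((5 - 2*1² + 2*1) + 2) + Z = ((5 - 2*1 + 2) + 2) + Z = ((5 - 2 + 2) + 2) + Z = (5 + 2) + Z = 7 + Z)
Q(B) = -9 + 28/B
1/(Q(S(-1)) - 971) = 1/((-9 + 28/(7 - 1)) - 971) = 1/((-9 + 28/6) - 971) = 1/((-9 + 28*(⅙)) - 971) = 1/((-9 + 14/3) - 971) = 1/(-13/3 - 971) = 1/(-2926/3) = -3/2926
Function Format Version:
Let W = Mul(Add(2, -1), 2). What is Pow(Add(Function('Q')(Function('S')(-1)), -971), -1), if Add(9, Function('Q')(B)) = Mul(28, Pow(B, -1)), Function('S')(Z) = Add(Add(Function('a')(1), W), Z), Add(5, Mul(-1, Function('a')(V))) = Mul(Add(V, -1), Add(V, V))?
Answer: Rational(-3, 2926) ≈ -0.0010253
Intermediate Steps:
W = 2 (W = Mul(1, 2) = 2)
Function('a')(V) = Add(5, Mul(-2, V, Add(-1, V))) (Function('a')(V) = Add(5, Mul(-1, Mul(Add(V, -1), Add(V, V)))) = Add(5, Mul(-1, Mul(Add(-1, V), Mul(2, V)))) = Add(5, Mul(-1, Mul(2, V, Add(-1, V)))) = Add(5, Mul(-2, V, Add(-1, V))))
Function('S')(Z) = Add(7, Z) (Function('S')(Z) = Add(Add(Add(5, Mul(-2, Pow(1, 2)), Mul(2, 1)), 2), Z) = Add(Add(Add(5, Mul(-2, 1), 2), 2), Z) = Add(Add(Add(5, -2, 2), 2), Z) = Add(Add(5, 2), Z) = Add(7, Z))
Function('Q')(B) = Add(-9, Mul(28, Pow(B, -1)))
Pow(Add(Function('Q')(Function('S')(-1)), -971), -1) = Pow(Add(Add(-9, Mul(28, Pow(Add(7, -1), -1))), -971), -1) = Pow(Add(Add(-9, Mul(28, Pow(6, -1))), -971), -1) = Pow(Add(Add(-9, Mul(28, Rational(1, 6))), -971), -1) = Pow(Add(Add(-9, Rational(14, 3)), -971), -1) = Pow(Add(Rational(-13, 3), -971), -1) = Pow(Rational(-2926, 3), -1) = Rational(-3, 2926)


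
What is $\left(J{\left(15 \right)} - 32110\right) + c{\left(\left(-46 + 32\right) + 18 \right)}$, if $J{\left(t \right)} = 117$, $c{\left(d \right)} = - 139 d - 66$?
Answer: $-32615$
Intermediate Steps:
$c{\left(d \right)} = -66 - 139 d$
$\left(J{\left(15 \right)} - 32110\right) + c{\left(\left(-46 + 32\right) + 18 \right)} = \left(117 - 32110\right) - \left(66 + 139 \left(\left(-46 + 32\right) + 18\right)\right) = -31993 - \left(66 + 139 \left(-14 + 18\right)\right) = -31993 - 622 = -32615$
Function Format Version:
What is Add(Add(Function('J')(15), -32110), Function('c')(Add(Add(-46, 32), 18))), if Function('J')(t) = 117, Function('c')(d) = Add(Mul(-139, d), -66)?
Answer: -32615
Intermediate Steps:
Function('c')(d) = Add(-66, Mul(-139, d))
Add(Add(Function('J')(15), -32110), Function('c')(Add(Add(-46, 32), 18))) = Add(Add(117, -32110), Add(-66, Mul(-139, Add(Add(-46, 32), 18)))) = Add(-31993, Add(-66, Mul(-139, Add(-14, 18)))) = Add(-31993, Add(-66, Mul(-139, 4))) = Add(-31993, Add(-66, -556)) = Add(-31993, -622) = -32615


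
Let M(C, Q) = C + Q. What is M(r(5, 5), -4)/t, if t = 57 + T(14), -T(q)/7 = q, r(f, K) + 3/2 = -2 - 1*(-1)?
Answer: 13/82 ≈ 0.15854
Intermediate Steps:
r(f, K) = -5/2 (r(f, K) = -3/2 + (-2 - 1*(-1)) = -3/2 + (-2 + 1) = -3/2 - 1 = -5/2)
T(q) = -7*q
t = -41 (t = 57 - 7*14 = 57 - 98 = -41)
M(r(5, 5), -4)/t = (-5/2 - 4)/(-41) = -13/2*(-1/41) = 13/82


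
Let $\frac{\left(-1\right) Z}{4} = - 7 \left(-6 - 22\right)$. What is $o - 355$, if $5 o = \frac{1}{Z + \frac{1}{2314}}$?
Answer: $- \frac{3220162939}{9070875} \approx -355.0$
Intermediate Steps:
$Z = -784$ ($Z = - 4 \left(- 7 \left(-6 - 22\right)\right) = - 4 \left(\left(-7\right) \left(-28\right)\right) = \left(-4\right) 196 = -784$)
$o = - \frac{2314}{9070875}$ ($o = \frac{1}{5 \left(-784 + \frac{1}{2314}\right)} = \frac{1}{5 \left(- \frac{1814175}{2314}\right)} = \frac{1}{5} \left(- \frac{2314}{1814175}\right) = - \frac{2314}{9070875} \approx -0.0002551$)
$o - 355 = - \frac{2314}{9070875} - 355 = - \frac{3220162939}{9070875}$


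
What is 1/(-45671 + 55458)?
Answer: 1/9787 ≈ 0.00010218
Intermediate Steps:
1/(-45671 + 55458) = 1/9787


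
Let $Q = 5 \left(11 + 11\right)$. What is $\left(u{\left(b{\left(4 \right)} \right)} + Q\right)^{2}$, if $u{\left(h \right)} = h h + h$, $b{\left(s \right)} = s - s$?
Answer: $12100$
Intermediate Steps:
$b{\left(s \right)} = 0$
$u{\left(h \right)} = h + h^{2}$ ($u{\left(h \right)} = h^{2} + h = h + h^{2}$)
$Q = 110$ ($Q = 5 \cdot 22 = 110$)
$\left(u{\left(b{\left(4 \right)} \right)} + Q\right)^{2} = \left(0 \left(1 + 0\right) + 110\right)^{2} = \left(0 \cdot 1 + 110\right)^{2} = \left(0 + 110\right)^{2} = 110^{2} = 12100$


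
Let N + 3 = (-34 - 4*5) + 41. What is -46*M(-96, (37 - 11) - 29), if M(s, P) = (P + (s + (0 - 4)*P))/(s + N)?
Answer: -2001/56 ≈ -35.732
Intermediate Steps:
N = -16 (N = -3 + ((-34 - 4*5) + 41) = -3 + ((-34 - 20) + 41) = -3 + (-54 + 41) = -3 - 13 = -16)
M(s, P) = (s - 3*P)/(-16 + s) (M(s, P) = (P + (s + (0 - 4)*P))/(s - 16) = (P + (s - 4*P))/(-16 + s) = (s - 3*P)/(-16 + s))
-46*M(-96, (37 - 11) - 29) = -46*(-96 - 3*((37 - 11) - 29))/(-16 - 96) = -46*(-96 - 3*(26 - 29))/(-112) = -(-23)*(-96 - 3*(-3))/56 = -(-23)*(-96 + 9)/56 = -(-23)*(-87)/56 = -46*87/112 = -2001/56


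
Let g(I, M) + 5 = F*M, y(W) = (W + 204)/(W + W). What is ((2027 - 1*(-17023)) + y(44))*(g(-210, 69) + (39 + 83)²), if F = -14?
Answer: 2915900453/11 ≈ 2.6508e+8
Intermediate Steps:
y(W) = (204 + W)/(2*W) (y(W) = (204 + W)/((2*W)) = (204 + W)*(1/(2*W)) = (204 + W)/(2*W))
g(I, M) = -5 - 14*M
((2027 - 1*(-17023)) + y(44))*(g(-210, 69) + (39 + 83)²) = ((2027 - 1*(-17023)) + (½)*(204 + 44)/44)*((-5 - 14*69) + (39 + 83)²) = ((2027 + 17023) + (½)*(1/44)*248)*((-5 - 966) + 122²) = (19050 + 31/11)*(-971 + 14884) = (209581/11)*13913 = 2915900453/11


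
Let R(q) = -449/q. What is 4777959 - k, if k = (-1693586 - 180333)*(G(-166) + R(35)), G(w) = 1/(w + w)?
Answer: -223887061077/11620 ≈ -1.9267e+7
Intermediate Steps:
G(w) = 1/(2*w)
k = 279406944657/11620 (k = (-1693586 - 180333)*((½)/(-166) - 449/35) = -1873919*((½)*(-1/166) - 449*1/35) = -1873919*(-1/332 - 449/35) = -1873919*(-149103/11620) = 279406944657/11620 ≈ 2.4045e+7)
4777959 - k = 4777959 - 1*279406944657/11620 = 4777959 - 279406944657/11620 = -223887061077/11620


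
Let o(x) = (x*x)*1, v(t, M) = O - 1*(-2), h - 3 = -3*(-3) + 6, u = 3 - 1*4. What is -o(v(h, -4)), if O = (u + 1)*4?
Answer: -4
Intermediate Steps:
u = -1 (u = 3 - 4 = -1)
O = 0 (O = (-1 + 1)*4 = 0*4 = 0)
h = 18 (h = 3 + (-3*(-3) + 6) = 3 + (9 + 6) = 3 + 15 = 18)
v(t, M) = 2 (v(t, M) = 0 - 1*(-2) = 0 + 2 = 2)
o(x) = x**2 (o(x) = x**2*1 = x**2)
-o(v(h, -4)) = -1*2**2 = -1*4 = -4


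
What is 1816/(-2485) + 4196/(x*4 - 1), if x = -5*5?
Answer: -10610476/250985 ≈ -42.275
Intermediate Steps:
x = -25
1816/(-2485) + 4196/(x*4 - 1) = 1816/(-2485) + 4196/(-25*4 - 1) = 1816*(-1/2485) + 4196/(-100 - 1) = -1816/2485 + 4196/(-101) = -1816/2485 + 4196*(-1/101) = -1816/2485 - 4196/101 = -10610476/250985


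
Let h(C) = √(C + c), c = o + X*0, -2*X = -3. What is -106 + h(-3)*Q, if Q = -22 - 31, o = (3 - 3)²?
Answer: -106 - 53*I*√3 ≈ -106.0 - 91.799*I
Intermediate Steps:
X = 3/2 (X = -½*(-3) = 3/2 ≈ 1.5000)
o = 0 (o = 0² = 0)
c = 0 (c = 0 + (3/2)*0 = 0 + 0 = 0)
h(C) = √C (h(C) = √(C + 0) = √C)
Q = -53
-106 + h(-3)*Q = -106 + √(-3)*(-53) = -106 + (I*√3)*(-53) = -106 - 53*I*√3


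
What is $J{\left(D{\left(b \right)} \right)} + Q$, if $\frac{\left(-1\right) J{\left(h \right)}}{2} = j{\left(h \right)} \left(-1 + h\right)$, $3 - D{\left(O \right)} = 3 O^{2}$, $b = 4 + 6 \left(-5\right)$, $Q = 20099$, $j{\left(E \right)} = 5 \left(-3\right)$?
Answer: $-40681$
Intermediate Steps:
$j{\left(E \right)} = -15$
$b = -26$ ($b = 4 - 30 = -26$)
$D{\left(O \right)} = 3 - 3 O^{2}$
$J{\left(h \right)} = -30 + 30 h$ ($J{\left(h \right)} = - 2 \left(- 15 \left(-1 + h\right)\right) = - 2 \left(15 - 15 h\right) = -30 + 30 h$)
$J{\left(D{\left(b \right)} \right)} + Q = \left(-30 + 30 \left(3 - 3 \left(-26\right)^{2}\right)\right) + 20099 = \left(-30 + 30 \left(3 - 2028\right)\right) + 20099 = \left(-30 + 30 \left(-2025\right)\right) + 20099 = \left(-30 - 60750\right) + 20099 = -60780 + 20099 = -40681$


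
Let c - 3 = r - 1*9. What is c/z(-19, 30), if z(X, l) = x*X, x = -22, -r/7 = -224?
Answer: 71/19 ≈ 3.7368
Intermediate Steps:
r = 1568 (r = -7*(-224) = 1568)
c = 1562 (c = 3 + (1568 - 1*9) = 3 + (1568 - 9) = 3 + 1559 = 1562)
z(X, l) = -22*X
c/z(-19, 30) = 1562/((-22*(-19))) = 1562/418 = 1562*(1/418) = 71/19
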